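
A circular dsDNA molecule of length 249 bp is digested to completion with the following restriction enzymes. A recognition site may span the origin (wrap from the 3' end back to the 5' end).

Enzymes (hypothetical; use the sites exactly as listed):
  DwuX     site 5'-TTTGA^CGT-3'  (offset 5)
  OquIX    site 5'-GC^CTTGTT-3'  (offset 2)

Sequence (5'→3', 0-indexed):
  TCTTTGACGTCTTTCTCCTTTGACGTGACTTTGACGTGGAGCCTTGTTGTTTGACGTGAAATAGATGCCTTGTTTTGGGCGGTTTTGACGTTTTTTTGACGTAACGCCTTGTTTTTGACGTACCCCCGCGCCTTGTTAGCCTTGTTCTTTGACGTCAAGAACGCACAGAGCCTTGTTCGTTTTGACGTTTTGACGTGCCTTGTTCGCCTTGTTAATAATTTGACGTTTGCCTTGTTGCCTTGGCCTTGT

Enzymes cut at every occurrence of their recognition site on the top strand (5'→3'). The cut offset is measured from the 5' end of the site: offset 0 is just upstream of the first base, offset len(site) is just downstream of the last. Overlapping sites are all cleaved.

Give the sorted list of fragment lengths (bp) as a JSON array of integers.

[5,7,8,8,8,9,9,11,11,11,12,12,12,13,14,14,14,16,16,19,20]

Site scan:
  DwuX (TTTGACGT, off=5): starts [2, 18, 29, 49, 83, 94, 113, 147, 180, 188, 218] → cuts [7, 23, 34, 54, 88, 99, 118, 152, 185, 193, 223]
  OquIX (GCCTTGTT, off=2): starts [40, 66, 105, 129, 138, 169, 196, 205, 228, 242] → cuts [42, 68, 107, 131, 140, 171, 198, 207, 230, 244]

Pooled cuts: [7, 23, 34, 42, 54, 68, 88, 99, 107, 118, 131, 140, 152, 171, 185, 193, 198, 207, 223, 230, 244]

Fragment lengths:
  7→23: 16 bp
  23→34: 11 bp
  34→42: 8 bp
  42→54: 12 bp
  54→68: 14 bp
  68→88: 20 bp
  88→99: 11 bp
  99→107: 8 bp
  107→118: 11 bp
  118→131: 13 bp
  131→140: 9 bp
  140→152: 12 bp
  152→171: 19 bp
  171→185: 14 bp
  185→193: 8 bp
  193→198: 5 bp
  198→207: 9 bp
  207→223: 16 bp
  223→230: 7 bp
  230→244: 14 bp
  244→7 (wrap): 249-244+7 = 12 bp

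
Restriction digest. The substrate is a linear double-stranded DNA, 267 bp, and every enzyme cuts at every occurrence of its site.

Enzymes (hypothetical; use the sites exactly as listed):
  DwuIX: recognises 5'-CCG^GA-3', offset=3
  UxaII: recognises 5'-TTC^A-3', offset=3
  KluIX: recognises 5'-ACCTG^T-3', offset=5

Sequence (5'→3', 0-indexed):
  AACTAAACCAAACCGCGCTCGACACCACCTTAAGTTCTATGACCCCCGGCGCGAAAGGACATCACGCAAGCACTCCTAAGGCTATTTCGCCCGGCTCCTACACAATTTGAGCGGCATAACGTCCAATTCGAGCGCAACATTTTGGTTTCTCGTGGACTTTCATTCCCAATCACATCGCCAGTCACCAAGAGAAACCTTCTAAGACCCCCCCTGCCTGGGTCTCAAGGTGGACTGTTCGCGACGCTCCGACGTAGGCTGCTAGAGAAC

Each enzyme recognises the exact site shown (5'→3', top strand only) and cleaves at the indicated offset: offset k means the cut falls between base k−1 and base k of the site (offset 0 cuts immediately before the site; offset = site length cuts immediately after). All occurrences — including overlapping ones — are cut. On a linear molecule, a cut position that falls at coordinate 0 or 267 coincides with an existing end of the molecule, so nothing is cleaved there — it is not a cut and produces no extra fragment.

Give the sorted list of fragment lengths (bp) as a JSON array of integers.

[106,161]

Scan for sites:
  DwuIX (CCGGA, off=3): no sites
  UxaII (TTCA, off=3): starts [158] → cuts [161]
  KluIX (ACCTGT, off=5): no sites

Pooled cuts: [161]

Fragments:
  [0,161): 161 bp
  [161,267): 106 bp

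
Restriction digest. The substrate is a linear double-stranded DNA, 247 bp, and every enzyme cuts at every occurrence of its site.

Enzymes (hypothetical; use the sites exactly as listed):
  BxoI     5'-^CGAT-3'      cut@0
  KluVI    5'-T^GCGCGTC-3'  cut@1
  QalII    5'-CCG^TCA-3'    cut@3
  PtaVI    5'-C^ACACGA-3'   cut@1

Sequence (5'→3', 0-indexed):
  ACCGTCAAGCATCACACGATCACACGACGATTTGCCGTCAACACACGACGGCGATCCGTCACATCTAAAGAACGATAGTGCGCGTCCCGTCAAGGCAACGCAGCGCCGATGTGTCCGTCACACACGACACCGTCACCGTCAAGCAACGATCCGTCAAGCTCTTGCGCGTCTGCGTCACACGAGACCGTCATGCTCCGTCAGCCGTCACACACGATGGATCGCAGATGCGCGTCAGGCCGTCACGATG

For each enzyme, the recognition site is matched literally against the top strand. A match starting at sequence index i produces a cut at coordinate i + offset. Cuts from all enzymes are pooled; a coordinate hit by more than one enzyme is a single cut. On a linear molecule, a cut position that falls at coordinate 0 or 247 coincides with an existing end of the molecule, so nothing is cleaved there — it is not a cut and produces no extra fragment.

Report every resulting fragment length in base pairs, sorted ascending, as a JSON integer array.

[3,3,3,4,4,4,5,5,5,6,6,7,7,7,7,8,9,9,10,10,10,10,11,11,11,13,13,14,15,17]

Scan for sites:
  BxoI CGAT/0: at [16, 27, 51, 72, 106, 146, 211, 242] ⇒ [16, 27, 51, 72, 106, 146, 211, 242]
  KluVI TGCGCGTC/1: at [78, 162, 225] ⇒ [79, 163, 226]
  QalII CCGTCA/3: at [1, 34, 55, 86, 114, 129, 135, 150, 184, 194, 201, 236] ⇒ [4, 37, 58, 89, 117, 132, 138, 153, 187, 197, 204, 239]
  PtaVI CACACGA/1: at [12, 20, 41, 120, 175, 207] ⇒ [13, 21, 42, 121, 176, 208]

Pooled cuts: [4, 13, 16, 21, 27, 37, 42, 51, 58, 72, 79, 89, 106, 117, 121, 132, 138, 146, 153, 163, 176, 187, 197, 204, 208, 211, 226, 239, 242]

Fragments:
  [0,4): 4 bp
  [4,13): 9 bp
  [13,16): 3 bp
  [16,21): 5 bp
  [21,27): 6 bp
  [27,37): 10 bp
  [37,42): 5 bp
  [42,51): 9 bp
  [51,58): 7 bp
  [58,72): 14 bp
  [72,79): 7 bp
  [79,89): 10 bp
  [89,106): 17 bp
  [106,117): 11 bp
  [117,121): 4 bp
  [121,132): 11 bp
  [132,138): 6 bp
  [138,146): 8 bp
  [146,153): 7 bp
  [153,163): 10 bp
  [163,176): 13 bp
  [176,187): 11 bp
  [187,197): 10 bp
  [197,204): 7 bp
  [204,208): 4 bp
  [208,211): 3 bp
  [211,226): 15 bp
  [226,239): 13 bp
  [239,242): 3 bp
  [242,247): 5 bp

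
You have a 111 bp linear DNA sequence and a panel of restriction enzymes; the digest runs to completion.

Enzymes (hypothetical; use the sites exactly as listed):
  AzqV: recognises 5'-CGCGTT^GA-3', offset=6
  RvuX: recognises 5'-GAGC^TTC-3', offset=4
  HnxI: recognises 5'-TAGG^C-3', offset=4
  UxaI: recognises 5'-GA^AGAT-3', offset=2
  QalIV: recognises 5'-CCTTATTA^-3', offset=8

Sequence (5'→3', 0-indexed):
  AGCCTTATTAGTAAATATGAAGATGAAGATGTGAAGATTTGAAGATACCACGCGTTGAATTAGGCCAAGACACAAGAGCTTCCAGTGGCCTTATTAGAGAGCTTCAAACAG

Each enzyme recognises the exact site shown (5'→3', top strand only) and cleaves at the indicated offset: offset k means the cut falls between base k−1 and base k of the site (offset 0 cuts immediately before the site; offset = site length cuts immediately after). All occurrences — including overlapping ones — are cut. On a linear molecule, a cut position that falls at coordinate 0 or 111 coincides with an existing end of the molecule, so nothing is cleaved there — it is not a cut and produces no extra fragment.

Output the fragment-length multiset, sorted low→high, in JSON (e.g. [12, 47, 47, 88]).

Scan for sites:
  AzqV CGCGTTGA/6: at [50] ⇒ [56]
  RvuX GAGCTTC/4: at [75, 98] ⇒ [79, 102]
  HnxI TAGGC/4: at [60] ⇒ [64]
  UxaI GAAGAT/2: at [18, 24, 32, 40] ⇒ [20, 26, 34, 42]
  QalIV CCTTATTA/8: at [2, 88] ⇒ [10, 96]

All cut coordinates (distinct, sorted): [10, 20, 26, 34, 42, 56, 64, 79, 96, 102]

Fragment lengths:
  [0,10): 10 bp
  [10,20): 10 bp
  [20,26): 6 bp
  [26,34): 8 bp
  [34,42): 8 bp
  [42,56): 14 bp
  [56,64): 8 bp
  [64,79): 15 bp
  [79,96): 17 bp
  [96,102): 6 bp
  [102,111): 9 bp

[6,6,8,8,8,9,10,10,14,15,17]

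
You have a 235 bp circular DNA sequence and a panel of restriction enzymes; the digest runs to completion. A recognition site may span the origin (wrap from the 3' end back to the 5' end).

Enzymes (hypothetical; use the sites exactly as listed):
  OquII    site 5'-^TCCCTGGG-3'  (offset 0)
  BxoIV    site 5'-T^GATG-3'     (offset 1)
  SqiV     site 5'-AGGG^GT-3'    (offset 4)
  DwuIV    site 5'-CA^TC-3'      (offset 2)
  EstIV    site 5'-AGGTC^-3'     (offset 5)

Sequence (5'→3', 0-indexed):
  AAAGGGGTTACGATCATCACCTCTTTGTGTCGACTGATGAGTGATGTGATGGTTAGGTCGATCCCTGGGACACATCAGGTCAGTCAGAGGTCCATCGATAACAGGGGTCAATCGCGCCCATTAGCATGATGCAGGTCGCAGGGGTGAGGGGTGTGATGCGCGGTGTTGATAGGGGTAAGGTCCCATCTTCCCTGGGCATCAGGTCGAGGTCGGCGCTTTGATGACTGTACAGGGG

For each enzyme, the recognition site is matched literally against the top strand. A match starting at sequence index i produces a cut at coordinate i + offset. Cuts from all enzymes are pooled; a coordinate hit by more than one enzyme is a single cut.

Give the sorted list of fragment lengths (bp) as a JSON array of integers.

[2,2,3,3,4,5,6,6,7,7,7,7,8,8,10,10,10,11,12,12,13,19,20,21,22]

Site scan:
  OquII (TCCCTGGG, off=0): starts [61, 188] → cuts [61, 188]
  BxoIV (TGATG, off=1): starts [34, 41, 46, 126, 153, 218] → cuts [35, 42, 47, 127, 154, 219]
  SqiV (AGGGGT, off=4): starts [2, 102, 139, 146, 170] → cuts [6, 106, 143, 150, 174]
  DwuIV (CATC, off=2): starts [14, 72, 92, 183, 196] → cuts [16, 74, 94, 185, 198]
  EstIV (AGGTC, off=5): starts [54, 76, 87, 132, 177, 200, 206] → cuts [59, 81, 92, 137, 182, 205, 211]

All cut coordinates (distinct, sorted): [6, 16, 35, 42, 47, 59, 61, 74, 81, 92, 94, 106, 127, 137, 143, 150, 154, 174, 182, 185, 188, 198, 205, 211, 219]

Fragments:
  6→16: 10 bp
  16→35: 19 bp
  35→42: 7 bp
  42→47: 5 bp
  47→59: 12 bp
  59→61: 2 bp
  61→74: 13 bp
  74→81: 7 bp
  81→92: 11 bp
  92→94: 2 bp
  94→106: 12 bp
  106→127: 21 bp
  127→137: 10 bp
  137→143: 6 bp
  143→150: 7 bp
  150→154: 4 bp
  154→174: 20 bp
  174→182: 8 bp
  182→185: 3 bp
  185→188: 3 bp
  188→198: 10 bp
  198→205: 7 bp
  205→211: 6 bp
  211→219: 8 bp
  219→6 (wrap): 235-219+6 = 22 bp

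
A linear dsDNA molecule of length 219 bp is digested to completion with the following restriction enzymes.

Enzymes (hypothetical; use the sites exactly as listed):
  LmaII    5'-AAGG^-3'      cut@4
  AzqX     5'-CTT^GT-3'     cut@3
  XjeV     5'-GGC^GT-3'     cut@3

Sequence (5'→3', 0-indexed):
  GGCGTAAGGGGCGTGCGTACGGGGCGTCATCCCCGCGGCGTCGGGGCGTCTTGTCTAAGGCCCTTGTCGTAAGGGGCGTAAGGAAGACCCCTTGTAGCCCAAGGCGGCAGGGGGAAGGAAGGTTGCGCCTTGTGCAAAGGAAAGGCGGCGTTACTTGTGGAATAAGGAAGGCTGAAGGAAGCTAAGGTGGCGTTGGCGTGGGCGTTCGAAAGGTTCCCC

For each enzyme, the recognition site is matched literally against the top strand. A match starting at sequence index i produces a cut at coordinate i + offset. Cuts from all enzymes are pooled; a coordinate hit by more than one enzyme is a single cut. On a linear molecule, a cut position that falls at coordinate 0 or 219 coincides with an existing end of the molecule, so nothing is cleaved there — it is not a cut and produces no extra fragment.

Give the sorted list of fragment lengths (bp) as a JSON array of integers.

Per-enzyme occurrences:
  LmaII (AAGG, off=4): starts [5, 56, 70, 79, 100, 114, 118, 136, 141, 163, 167, 174, 183, 209] → cuts [9, 60, 74, 83, 104, 118, 122, 140, 145, 167, 171, 178, 187, 213]
  AzqX (CTTGT, off=3): starts [49, 62, 90, 128, 153] → cuts [52, 65, 93, 131, 156]
  XjeV (GGCGT, off=3): starts [0, 9, 22, 36, 44, 74, 146, 188, 194, 200] → cuts [3, 12, 25, 39, 47, 77, 149, 191, 197, 203]

Pooled cuts: [3, 9, 12, 25, 39, 47, 52, 60, 65, 74, 77, 83, 93, 104, 118, 122, 131, 140, 145, 149, 156, 167, 171, 178, 187, 191, 197, 203, 213]

Fragment lengths:
  [0,3): 3 bp
  [3,9): 6 bp
  [9,12): 3 bp
  [12,25): 13 bp
  [25,39): 14 bp
  [39,47): 8 bp
  [47,52): 5 bp
  [52,60): 8 bp
  [60,65): 5 bp
  [65,74): 9 bp
  [74,77): 3 bp
  [77,83): 6 bp
  [83,93): 10 bp
  [93,104): 11 bp
  [104,118): 14 bp
  [118,122): 4 bp
  [122,131): 9 bp
  [131,140): 9 bp
  [140,145): 5 bp
  [145,149): 4 bp
  [149,156): 7 bp
  [156,167): 11 bp
  [167,171): 4 bp
  [171,178): 7 bp
  [178,187): 9 bp
  [187,191): 4 bp
  [191,197): 6 bp
  [197,203): 6 bp
  [203,213): 10 bp
  [213,219): 6 bp

[3,3,3,4,4,4,4,5,5,5,6,6,6,6,6,7,7,8,8,9,9,9,9,10,10,11,11,13,14,14]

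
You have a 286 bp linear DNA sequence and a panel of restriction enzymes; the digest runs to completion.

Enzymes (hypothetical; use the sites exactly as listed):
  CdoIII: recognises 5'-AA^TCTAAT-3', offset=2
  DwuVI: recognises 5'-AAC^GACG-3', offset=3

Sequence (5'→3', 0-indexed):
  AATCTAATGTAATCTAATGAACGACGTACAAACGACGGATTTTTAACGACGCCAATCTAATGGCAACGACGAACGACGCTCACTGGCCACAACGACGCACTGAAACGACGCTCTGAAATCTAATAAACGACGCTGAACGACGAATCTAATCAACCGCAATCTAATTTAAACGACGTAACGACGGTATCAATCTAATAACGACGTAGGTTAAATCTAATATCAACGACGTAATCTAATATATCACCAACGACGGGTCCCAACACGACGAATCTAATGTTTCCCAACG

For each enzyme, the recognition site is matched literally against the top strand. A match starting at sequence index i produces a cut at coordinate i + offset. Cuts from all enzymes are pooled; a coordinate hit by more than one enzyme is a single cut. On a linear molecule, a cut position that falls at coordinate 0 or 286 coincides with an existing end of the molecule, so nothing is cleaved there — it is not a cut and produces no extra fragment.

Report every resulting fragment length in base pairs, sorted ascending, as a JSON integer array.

Scan for sites:
  CdoIII (AATCTAAT, off=2): starts [0, 10, 53, 116, 142, 157, 188, 210, 229, 267] → cuts [2, 12, 55, 118, 144, 159, 190, 212, 231, 269]
  DwuVI (AACGACG, off=3): starts [19, 30, 44, 64, 71, 90, 103, 125, 135, 168, 176, 196, 221, 245] → cuts [22, 33, 47, 67, 74, 93, 106, 128, 138, 171, 179, 199, 224, 248]

Pooled cuts: [2, 12, 22, 33, 47, 55, 67, 74, 93, 106, 118, 128, 138, 144, 159, 171, 179, 190, 199, 212, 224, 231, 248, 269]

Fragment lengths:
  [0,2): 2 bp
  [2,12): 10 bp
  [12,22): 10 bp
  [22,33): 11 bp
  [33,47): 14 bp
  [47,55): 8 bp
  [55,67): 12 bp
  [67,74): 7 bp
  [74,93): 19 bp
  [93,106): 13 bp
  [106,118): 12 bp
  [118,128): 10 bp
  [128,138): 10 bp
  [138,144): 6 bp
  [144,159): 15 bp
  [159,171): 12 bp
  [171,179): 8 bp
  [179,190): 11 bp
  [190,199): 9 bp
  [199,212): 13 bp
  [212,224): 12 bp
  [224,231): 7 bp
  [231,248): 17 bp
  [248,269): 21 bp
  [269,286): 17 bp

[2,6,7,7,8,8,9,10,10,10,10,11,11,12,12,12,12,13,13,14,15,17,17,19,21]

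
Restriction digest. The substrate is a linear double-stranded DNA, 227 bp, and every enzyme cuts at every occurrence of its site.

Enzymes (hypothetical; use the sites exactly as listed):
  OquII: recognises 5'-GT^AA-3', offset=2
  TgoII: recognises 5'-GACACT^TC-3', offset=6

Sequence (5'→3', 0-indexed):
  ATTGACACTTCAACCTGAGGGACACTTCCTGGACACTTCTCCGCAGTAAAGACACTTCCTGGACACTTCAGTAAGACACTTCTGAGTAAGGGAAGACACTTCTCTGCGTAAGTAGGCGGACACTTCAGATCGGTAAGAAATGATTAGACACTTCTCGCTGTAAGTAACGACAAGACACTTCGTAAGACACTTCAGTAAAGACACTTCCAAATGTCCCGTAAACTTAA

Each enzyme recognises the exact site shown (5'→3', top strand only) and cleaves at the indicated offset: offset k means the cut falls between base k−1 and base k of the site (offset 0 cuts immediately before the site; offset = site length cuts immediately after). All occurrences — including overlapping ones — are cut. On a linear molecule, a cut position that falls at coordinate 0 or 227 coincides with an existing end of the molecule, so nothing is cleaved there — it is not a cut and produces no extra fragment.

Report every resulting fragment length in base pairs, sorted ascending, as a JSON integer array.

[4,4,5,5,7,8,8,8,9,9,9,9,9,10,10,11,11,13,14,14,15,17,18]

Per-enzyme occurrences:
  OquII (GTAA, off=2): starts [45, 70, 85, 107, 132, 159, 163, 181, 194, 217] → cuts [47, 72, 87, 109, 134, 161, 165, 183, 196, 219]
  TgoII (GACACTTC, off=6): starts [3, 20, 31, 50, 61, 74, 94, 118, 146, 173, 185, 199] → cuts [9, 26, 37, 56, 67, 80, 100, 124, 152, 179, 191, 205]

All cut coordinates (distinct, sorted): [9, 26, 37, 47, 56, 67, 72, 80, 87, 100, 109, 124, 134, 152, 161, 165, 179, 183, 191, 196, 205, 219]

Fragment lengths:
  [0,9): 9 bp
  [9,26): 17 bp
  [26,37): 11 bp
  [37,47): 10 bp
  [47,56): 9 bp
  [56,67): 11 bp
  [67,72): 5 bp
  [72,80): 8 bp
  [80,87): 7 bp
  [87,100): 13 bp
  [100,109): 9 bp
  [109,124): 15 bp
  [124,134): 10 bp
  [134,152): 18 bp
  [152,161): 9 bp
  [161,165): 4 bp
  [165,179): 14 bp
  [179,183): 4 bp
  [183,191): 8 bp
  [191,196): 5 bp
  [196,205): 9 bp
  [205,219): 14 bp
  [219,227): 8 bp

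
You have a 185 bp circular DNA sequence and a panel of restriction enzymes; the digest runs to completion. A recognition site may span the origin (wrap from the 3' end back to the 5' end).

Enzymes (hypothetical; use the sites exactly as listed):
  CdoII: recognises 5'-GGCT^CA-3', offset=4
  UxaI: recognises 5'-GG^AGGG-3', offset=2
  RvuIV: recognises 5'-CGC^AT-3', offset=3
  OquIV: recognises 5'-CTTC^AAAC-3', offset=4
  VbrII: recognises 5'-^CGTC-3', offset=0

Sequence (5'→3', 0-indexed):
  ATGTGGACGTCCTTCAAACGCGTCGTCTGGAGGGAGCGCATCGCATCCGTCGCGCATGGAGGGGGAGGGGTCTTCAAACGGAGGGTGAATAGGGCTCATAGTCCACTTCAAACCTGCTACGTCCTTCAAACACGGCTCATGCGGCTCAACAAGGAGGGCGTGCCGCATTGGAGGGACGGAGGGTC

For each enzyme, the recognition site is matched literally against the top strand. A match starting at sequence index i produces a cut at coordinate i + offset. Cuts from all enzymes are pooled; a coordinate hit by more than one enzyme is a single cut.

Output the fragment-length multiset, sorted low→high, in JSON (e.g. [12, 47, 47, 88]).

Site scan:
  CdoII (GGCTCA, off=4): starts [92, 133, 142] → cuts [96, 137, 146]
  UxaI (GGAGGG, off=2): starts [28, 57, 63, 79, 152, 169, 177] → cuts [30, 59, 65, 81, 154, 171, 179]
  RvuIV (CGCAT, off=3): starts [36, 41, 52, 163] → cuts [39, 44, 55, 166]
  OquIV (CTTCAAAC, off=4): starts [11, 71, 105, 123] → cuts [15, 75, 109, 127]
  VbrII (CGTC, off=0): starts [7, 20, 23, 47, 119] → cuts [7, 20, 23, 47, 119]

All cut coordinates (distinct, sorted): [7, 15, 20, 23, 30, 39, 44, 47, 55, 59, 65, 75, 81, 96, 109, 119, 127, 137, 146, 154, 166, 171, 179]

Fragment lengths:
  7→15: 8 bp
  15→20: 5 bp
  20→23: 3 bp
  23→30: 7 bp
  30→39: 9 bp
  39→44: 5 bp
  44→47: 3 bp
  47→55: 8 bp
  55→59: 4 bp
  59→65: 6 bp
  65→75: 10 bp
  75→81: 6 bp
  81→96: 15 bp
  96→109: 13 bp
  109→119: 10 bp
  119→127: 8 bp
  127→137: 10 bp
  137→146: 9 bp
  146→154: 8 bp
  154→166: 12 bp
  166→171: 5 bp
  171→179: 8 bp
  179→7 (wrap): 185-179+7 = 13 bp

[3,3,4,5,5,5,6,6,7,8,8,8,8,8,9,9,10,10,10,12,13,13,15]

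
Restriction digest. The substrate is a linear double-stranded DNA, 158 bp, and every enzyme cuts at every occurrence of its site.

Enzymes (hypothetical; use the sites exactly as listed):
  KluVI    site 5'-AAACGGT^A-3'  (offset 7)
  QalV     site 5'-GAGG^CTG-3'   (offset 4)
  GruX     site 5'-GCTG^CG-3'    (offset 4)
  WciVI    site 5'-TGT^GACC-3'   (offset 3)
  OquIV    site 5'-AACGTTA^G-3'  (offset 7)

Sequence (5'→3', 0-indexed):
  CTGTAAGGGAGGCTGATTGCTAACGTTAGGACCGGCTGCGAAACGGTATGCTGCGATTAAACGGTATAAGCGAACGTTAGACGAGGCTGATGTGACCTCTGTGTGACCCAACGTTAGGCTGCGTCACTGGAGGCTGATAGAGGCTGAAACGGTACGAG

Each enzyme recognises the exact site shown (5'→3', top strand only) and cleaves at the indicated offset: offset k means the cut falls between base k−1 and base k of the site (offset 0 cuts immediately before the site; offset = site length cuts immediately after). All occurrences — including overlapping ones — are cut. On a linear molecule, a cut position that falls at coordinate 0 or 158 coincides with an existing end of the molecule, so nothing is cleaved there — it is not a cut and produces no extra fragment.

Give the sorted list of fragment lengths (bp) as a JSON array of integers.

[5,5,6,7,7,9,10,10,10,11,12,12,12,12,14,16]

Per-enzyme occurrences:
  KluVI AAACGGTA/7: at [40, 58, 146] ⇒ [47, 65, 153]
  QalV GAGGCTG/4: at [8, 82, 129, 139] ⇒ [12, 86, 133, 143]
  GruX GCTGCG/4: at [34, 49, 117] ⇒ [38, 53, 121]
  WciVI TGTGACC/3: at [90, 101] ⇒ [93, 104]
  OquIV AACGTTAG/7: at [21, 72, 109] ⇒ [28, 79, 116]

All cut coordinates (distinct, sorted): [12, 28, 38, 47, 53, 65, 79, 86, 93, 104, 116, 121, 133, 143, 153]

Fragments:
  [0,12): 12 bp
  [12,28): 16 bp
  [28,38): 10 bp
  [38,47): 9 bp
  [47,53): 6 bp
  [53,65): 12 bp
  [65,79): 14 bp
  [79,86): 7 bp
  [86,93): 7 bp
  [93,104): 11 bp
  [104,116): 12 bp
  [116,121): 5 bp
  [121,133): 12 bp
  [133,143): 10 bp
  [143,153): 10 bp
  [153,158): 5 bp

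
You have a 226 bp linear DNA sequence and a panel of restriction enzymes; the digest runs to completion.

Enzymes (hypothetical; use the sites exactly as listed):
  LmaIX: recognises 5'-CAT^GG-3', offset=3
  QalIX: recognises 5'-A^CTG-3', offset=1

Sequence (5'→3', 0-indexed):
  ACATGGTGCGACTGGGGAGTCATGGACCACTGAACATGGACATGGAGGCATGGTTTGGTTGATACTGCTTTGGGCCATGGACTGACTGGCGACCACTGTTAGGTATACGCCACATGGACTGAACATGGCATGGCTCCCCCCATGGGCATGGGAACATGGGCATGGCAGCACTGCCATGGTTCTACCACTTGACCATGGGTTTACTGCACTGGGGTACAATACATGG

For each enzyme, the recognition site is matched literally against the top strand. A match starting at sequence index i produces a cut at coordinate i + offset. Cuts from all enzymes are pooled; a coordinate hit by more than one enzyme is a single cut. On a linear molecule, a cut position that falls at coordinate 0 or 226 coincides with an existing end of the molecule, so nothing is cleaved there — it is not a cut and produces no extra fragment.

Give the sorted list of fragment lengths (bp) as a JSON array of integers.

[2,3,3,4,4,5,5,6,6,6,6,7,7,7,7,8,8,8,8,10,12,12,13,14,16,19,20]

Scan for sites:
  LmaIX (CATGG, off=3): starts [1, 20, 34, 40, 48, 75, 112, 123, 128, 140, 146, 154, 160, 174, 193, 221] → cuts [4, 23, 37, 43, 51, 78, 115, 126, 131, 143, 149, 157, 163, 177, 196, 224]
  QalIX (ACTG, off=1): starts [10, 28, 63, 80, 84, 94, 117, 169, 202, 207] → cuts [11, 29, 64, 81, 85, 95, 118, 170, 203, 208]

Pooled cuts: [4, 11, 23, 29, 37, 43, 51, 64, 78, 81, 85, 95, 115, 118, 126, 131, 143, 149, 157, 163, 170, 177, 196, 203, 208, 224]

Fragment lengths:
  [0,4): 4 bp
  [4,11): 7 bp
  [11,23): 12 bp
  [23,29): 6 bp
  [29,37): 8 bp
  [37,43): 6 bp
  [43,51): 8 bp
  [51,64): 13 bp
  [64,78): 14 bp
  [78,81): 3 bp
  [81,85): 4 bp
  [85,95): 10 bp
  [95,115): 20 bp
  [115,118): 3 bp
  [118,126): 8 bp
  [126,131): 5 bp
  [131,143): 12 bp
  [143,149): 6 bp
  [149,157): 8 bp
  [157,163): 6 bp
  [163,170): 7 bp
  [170,177): 7 bp
  [177,196): 19 bp
  [196,203): 7 bp
  [203,208): 5 bp
  [208,224): 16 bp
  [224,226): 2 bp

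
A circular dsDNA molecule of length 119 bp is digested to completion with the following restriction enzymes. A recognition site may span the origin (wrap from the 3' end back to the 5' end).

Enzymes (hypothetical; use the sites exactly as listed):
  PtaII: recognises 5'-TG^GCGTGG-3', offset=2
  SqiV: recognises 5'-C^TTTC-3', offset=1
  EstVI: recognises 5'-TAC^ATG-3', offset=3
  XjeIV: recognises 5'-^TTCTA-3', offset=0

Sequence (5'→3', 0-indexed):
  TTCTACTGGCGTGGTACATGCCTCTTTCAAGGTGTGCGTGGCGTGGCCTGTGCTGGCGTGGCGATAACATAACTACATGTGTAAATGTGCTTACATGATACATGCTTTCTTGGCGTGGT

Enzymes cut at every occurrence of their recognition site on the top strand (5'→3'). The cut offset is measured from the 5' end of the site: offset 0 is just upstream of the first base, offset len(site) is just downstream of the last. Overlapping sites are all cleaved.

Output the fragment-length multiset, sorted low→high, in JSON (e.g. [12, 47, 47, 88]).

Per-enzyme occurrences:
  PtaII (TGGCGTGG, off=2): starts [6, 38, 53, 110] → cuts [8, 40, 55, 112]
  SqiV (CTTTC, off=1): starts [23, 104] → cuts [24, 105]
  EstVI (TACATG, off=3): starts [14, 73, 91, 98] → cuts [17, 76, 94, 101]
  XjeIV (TTCTA, off=0): starts [0] → cuts [0]

All cut coordinates (distinct, sorted): [0, 8, 17, 24, 40, 55, 76, 94, 101, 105, 112]

Fragments:
  0→8: 8 bp
  8→17: 9 bp
  17→24: 7 bp
  24→40: 16 bp
  40→55: 15 bp
  55→76: 21 bp
  76→94: 18 bp
  94→101: 7 bp
  101→105: 4 bp
  105→112: 7 bp
  112→0 (wrap): 119-112+0 = 7 bp

[4,7,7,7,7,8,9,15,16,18,21]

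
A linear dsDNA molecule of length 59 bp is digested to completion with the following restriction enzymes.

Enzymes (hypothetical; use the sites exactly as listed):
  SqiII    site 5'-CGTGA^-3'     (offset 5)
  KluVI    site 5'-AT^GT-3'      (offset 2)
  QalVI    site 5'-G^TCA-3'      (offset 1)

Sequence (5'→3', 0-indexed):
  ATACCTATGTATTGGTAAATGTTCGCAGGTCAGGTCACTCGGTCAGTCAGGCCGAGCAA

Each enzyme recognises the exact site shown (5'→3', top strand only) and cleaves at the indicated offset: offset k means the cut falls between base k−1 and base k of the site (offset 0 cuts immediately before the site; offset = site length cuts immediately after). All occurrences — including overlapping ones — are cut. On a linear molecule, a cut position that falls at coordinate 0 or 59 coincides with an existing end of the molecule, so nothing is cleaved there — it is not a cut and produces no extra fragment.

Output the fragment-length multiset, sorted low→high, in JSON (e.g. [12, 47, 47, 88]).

[4,5,8,8,9,12,13]

Scan for sites:
  SqiII (CGTGA, off=5): no sites
  KluVI (ATGT, off=2): starts [6, 18] → cuts [8, 20]
  QalVI (GTCA, off=1): starts [28, 33, 41, 45] → cuts [29, 34, 42, 46]

All cut coordinates (distinct, sorted): [8, 20, 29, 34, 42, 46]

Fragment lengths:
  [0,8): 8 bp
  [8,20): 12 bp
  [20,29): 9 bp
  [29,34): 5 bp
  [34,42): 8 bp
  [42,46): 4 bp
  [46,59): 13 bp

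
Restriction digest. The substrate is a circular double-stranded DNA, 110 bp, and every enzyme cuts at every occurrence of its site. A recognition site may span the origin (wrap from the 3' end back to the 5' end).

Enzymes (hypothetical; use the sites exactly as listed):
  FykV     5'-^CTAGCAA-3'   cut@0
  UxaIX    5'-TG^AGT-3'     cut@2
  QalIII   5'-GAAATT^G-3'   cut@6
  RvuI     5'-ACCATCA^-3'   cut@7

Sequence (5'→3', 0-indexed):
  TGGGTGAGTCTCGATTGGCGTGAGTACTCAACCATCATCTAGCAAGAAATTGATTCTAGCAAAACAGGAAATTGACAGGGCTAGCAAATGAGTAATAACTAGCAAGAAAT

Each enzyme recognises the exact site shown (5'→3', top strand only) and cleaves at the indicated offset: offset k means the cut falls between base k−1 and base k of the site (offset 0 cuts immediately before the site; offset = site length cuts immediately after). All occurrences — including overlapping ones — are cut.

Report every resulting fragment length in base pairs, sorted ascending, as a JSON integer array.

[1,4,5,7,8,10,13,13,15,16,18]

Per-enzyme occurrences:
  FykV (CTAGCAA, off=0): starts [38, 55, 80, 98] → cuts [38, 55, 80, 98]
  UxaIX (TGAGT, off=2): starts [4, 20, 88] → cuts [6, 22, 90]
  QalIII (GAAATTG, off=6): starts [45, 67, 105] → cuts [1, 51, 73]
  RvuI (ACCATCA, off=7): starts [30] → cuts [37]

All cut coordinates (distinct, sorted): [1, 6, 22, 37, 38, 51, 55, 73, 80, 90, 98]

Fragment lengths:
  1→6: 5 bp
  6→22: 16 bp
  22→37: 15 bp
  37→38: 1 bp
  38→51: 13 bp
  51→55: 4 bp
  55→73: 18 bp
  73→80: 7 bp
  80→90: 10 bp
  90→98: 8 bp
  98→1 (wrap): 110-98+1 = 13 bp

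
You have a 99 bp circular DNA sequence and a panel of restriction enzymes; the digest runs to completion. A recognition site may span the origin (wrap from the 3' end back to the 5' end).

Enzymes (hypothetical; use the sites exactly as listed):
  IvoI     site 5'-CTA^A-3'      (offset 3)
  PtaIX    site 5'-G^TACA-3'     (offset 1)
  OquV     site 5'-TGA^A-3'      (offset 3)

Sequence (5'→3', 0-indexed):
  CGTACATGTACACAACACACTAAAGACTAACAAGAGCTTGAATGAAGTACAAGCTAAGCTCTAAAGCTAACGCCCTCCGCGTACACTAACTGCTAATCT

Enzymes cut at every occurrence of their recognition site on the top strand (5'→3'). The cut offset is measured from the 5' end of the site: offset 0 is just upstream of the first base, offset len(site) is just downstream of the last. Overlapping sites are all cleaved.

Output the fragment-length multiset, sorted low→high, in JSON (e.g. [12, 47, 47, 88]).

Per-enzyme occurrences:
  IvoI (CTAA, off=3): starts [19, 26, 53, 60, 66, 85, 92] → cuts [22, 29, 56, 63, 69, 88, 95]
  PtaIX (GTACA, off=1): starts [1, 7, 46, 80] → cuts [2, 8, 47, 81]
  OquV (TGAA, off=3): starts [38, 42] → cuts [41, 45]

Pooled cuts: [2, 8, 22, 29, 41, 45, 47, 56, 63, 69, 81, 88, 95]

Fragments:
  2→8: 6 bp
  8→22: 14 bp
  22→29: 7 bp
  29→41: 12 bp
  41→45: 4 bp
  45→47: 2 bp
  47→56: 9 bp
  56→63: 7 bp
  63→69: 6 bp
  69→81: 12 bp
  81→88: 7 bp
  88→95: 7 bp
  95→2 (wrap): 99-95+2 = 6 bp

[2,4,6,6,6,7,7,7,7,9,12,12,14]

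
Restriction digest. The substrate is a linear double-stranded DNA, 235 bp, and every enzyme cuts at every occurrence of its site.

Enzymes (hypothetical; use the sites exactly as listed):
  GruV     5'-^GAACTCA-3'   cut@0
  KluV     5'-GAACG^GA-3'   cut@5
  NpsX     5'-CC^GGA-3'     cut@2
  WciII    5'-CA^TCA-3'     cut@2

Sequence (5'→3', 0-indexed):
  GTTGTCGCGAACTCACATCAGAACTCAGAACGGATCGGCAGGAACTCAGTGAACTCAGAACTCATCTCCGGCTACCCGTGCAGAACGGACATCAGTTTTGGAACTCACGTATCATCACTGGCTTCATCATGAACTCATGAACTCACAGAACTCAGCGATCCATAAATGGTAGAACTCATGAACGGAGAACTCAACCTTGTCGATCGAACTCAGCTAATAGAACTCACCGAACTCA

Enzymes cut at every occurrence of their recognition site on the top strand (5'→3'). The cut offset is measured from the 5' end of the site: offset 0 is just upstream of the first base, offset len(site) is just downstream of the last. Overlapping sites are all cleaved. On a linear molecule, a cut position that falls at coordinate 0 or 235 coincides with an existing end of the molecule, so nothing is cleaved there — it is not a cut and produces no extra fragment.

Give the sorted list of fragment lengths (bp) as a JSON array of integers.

[2,3,4,4,7,7,8,8,9,9,9,9,9,9,12,12,13,14,14,19,24,30]

Scan for sites:
  GruV GAACTCA/0: at [8, 20, 41, 50, 57, 100, 130, 138, 147, 171, 186, 205, 219, 228] ⇒ [8, 20, 41, 50, 57, 100, 130, 138, 147, 171, 186, 205, 219, 228]
  KluV GAACGGA/5: at [27, 82, 179] ⇒ [32, 87, 184]
  NpsX (CCGGA, off=2): no sites
  WciII CATCA/2: at [15, 89, 112, 124] ⇒ [17, 91, 114, 126]

All cut coordinates (distinct, sorted): [8, 17, 20, 32, 41, 50, 57, 87, 91, 100, 114, 126, 130, 138, 147, 171, 184, 186, 205, 219, 228]

Fragment lengths:
  [0,8): 8 bp
  [8,17): 9 bp
  [17,20): 3 bp
  [20,32): 12 bp
  [32,41): 9 bp
  [41,50): 9 bp
  [50,57): 7 bp
  [57,87): 30 bp
  [87,91): 4 bp
  [91,100): 9 bp
  [100,114): 14 bp
  [114,126): 12 bp
  [126,130): 4 bp
  [130,138): 8 bp
  [138,147): 9 bp
  [147,171): 24 bp
  [171,184): 13 bp
  [184,186): 2 bp
  [186,205): 19 bp
  [205,219): 14 bp
  [219,228): 9 bp
  [228,235): 7 bp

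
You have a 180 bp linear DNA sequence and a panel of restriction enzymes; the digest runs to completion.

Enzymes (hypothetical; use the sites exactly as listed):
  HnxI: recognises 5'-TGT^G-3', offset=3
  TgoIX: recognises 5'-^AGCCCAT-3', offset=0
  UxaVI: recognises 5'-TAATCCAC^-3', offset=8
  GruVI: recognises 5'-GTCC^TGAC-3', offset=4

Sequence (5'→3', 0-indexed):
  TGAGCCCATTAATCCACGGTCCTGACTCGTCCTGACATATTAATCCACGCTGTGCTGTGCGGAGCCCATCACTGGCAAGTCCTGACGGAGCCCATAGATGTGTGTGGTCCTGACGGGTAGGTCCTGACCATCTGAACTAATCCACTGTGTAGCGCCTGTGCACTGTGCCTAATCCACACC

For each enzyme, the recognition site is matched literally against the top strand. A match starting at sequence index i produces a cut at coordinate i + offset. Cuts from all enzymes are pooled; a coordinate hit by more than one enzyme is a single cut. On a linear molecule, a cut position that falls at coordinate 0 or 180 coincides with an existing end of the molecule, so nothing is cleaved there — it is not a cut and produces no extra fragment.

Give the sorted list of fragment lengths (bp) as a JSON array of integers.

Site scan:
  HnxI (TGTG, off=3): starts [50, 55, 98, 100, 102, 145, 156, 163] → cuts [53, 58, 101, 103, 105, 148, 159, 166]
  TgoIX (AGCCCAT, off=0): starts [2, 62, 88] → cuts [2, 62, 88]
  UxaVI (TAATCCAC, off=8): starts [9, 40, 137, 169] → cuts [17, 48, 145, 177]
  GruVI (GTCCTGAC, off=4): starts [18, 28, 78, 106, 120] → cuts [22, 32, 82, 110, 124]

All cut coordinates (distinct, sorted): [2, 17, 22, 32, 48, 53, 58, 62, 82, 88, 101, 103, 105, 110, 124, 145, 148, 159, 166, 177]

Fragment lengths:
  [0,2): 2 bp
  [2,17): 15 bp
  [17,22): 5 bp
  [22,32): 10 bp
  [32,48): 16 bp
  [48,53): 5 bp
  [53,58): 5 bp
  [58,62): 4 bp
  [62,82): 20 bp
  [82,88): 6 bp
  [88,101): 13 bp
  [101,103): 2 bp
  [103,105): 2 bp
  [105,110): 5 bp
  [110,124): 14 bp
  [124,145): 21 bp
  [145,148): 3 bp
  [148,159): 11 bp
  [159,166): 7 bp
  [166,177): 11 bp
  [177,180): 3 bp

[2,2,2,3,3,4,5,5,5,5,6,7,10,11,11,13,14,15,16,20,21]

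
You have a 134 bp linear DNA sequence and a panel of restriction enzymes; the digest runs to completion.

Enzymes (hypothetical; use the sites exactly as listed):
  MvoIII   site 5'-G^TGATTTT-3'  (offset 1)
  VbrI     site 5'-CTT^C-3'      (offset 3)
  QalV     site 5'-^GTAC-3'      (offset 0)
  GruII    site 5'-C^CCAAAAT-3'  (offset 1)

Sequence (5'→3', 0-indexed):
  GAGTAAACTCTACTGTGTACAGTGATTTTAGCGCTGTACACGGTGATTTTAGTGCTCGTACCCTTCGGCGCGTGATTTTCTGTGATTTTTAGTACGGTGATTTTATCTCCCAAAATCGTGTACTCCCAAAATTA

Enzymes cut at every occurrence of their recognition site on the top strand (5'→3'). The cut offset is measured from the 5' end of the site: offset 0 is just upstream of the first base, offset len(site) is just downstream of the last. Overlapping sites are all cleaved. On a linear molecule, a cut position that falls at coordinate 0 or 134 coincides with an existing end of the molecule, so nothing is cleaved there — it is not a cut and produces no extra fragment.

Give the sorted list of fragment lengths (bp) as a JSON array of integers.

[6,6,6,7,8,8,9,9,10,10,12,13,14,16]

Per-enzyme occurrences:
  MvoIII GTGATTTT/1: at [21, 42, 71, 81, 96] ⇒ [22, 43, 72, 82, 97]
  VbrI CTTC/3: at [62] ⇒ [65]
  QalV GTAC/0: at [16, 35, 57, 91, 119] ⇒ [16, 35, 57, 91, 119]
  GruII CCCAAAAT/1: at [108, 124] ⇒ [109, 125]

All cut coordinates (distinct, sorted): [16, 22, 35, 43, 57, 65, 72, 82, 91, 97, 109, 119, 125]

Fragments:
  [0,16): 16 bp
  [16,22): 6 bp
  [22,35): 13 bp
  [35,43): 8 bp
  [43,57): 14 bp
  [57,65): 8 bp
  [65,72): 7 bp
  [72,82): 10 bp
  [82,91): 9 bp
  [91,97): 6 bp
  [97,109): 12 bp
  [109,119): 10 bp
  [119,125): 6 bp
  [125,134): 9 bp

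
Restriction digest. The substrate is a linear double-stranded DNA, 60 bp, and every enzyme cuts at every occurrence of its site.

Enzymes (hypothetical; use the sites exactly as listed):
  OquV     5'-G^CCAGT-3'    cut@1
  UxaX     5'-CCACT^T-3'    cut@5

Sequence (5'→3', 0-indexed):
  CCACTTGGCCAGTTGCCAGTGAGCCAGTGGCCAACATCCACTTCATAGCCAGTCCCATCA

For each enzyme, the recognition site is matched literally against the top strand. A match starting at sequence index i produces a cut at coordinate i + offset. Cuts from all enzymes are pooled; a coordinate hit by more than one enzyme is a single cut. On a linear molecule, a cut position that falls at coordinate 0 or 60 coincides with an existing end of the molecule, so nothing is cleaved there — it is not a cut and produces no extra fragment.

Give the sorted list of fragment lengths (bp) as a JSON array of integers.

Per-enzyme occurrences:
  OquV (GCCAGT, off=1): starts [7, 14, 22, 47] → cuts [8, 15, 23, 48]
  UxaX (CCACTT, off=5): starts [0, 37] → cuts [5, 42]

All cut coordinates (distinct, sorted): [5, 8, 15, 23, 42, 48]

Fragments:
  [0,5): 5 bp
  [5,8): 3 bp
  [8,15): 7 bp
  [15,23): 8 bp
  [23,42): 19 bp
  [42,48): 6 bp
  [48,60): 12 bp

[3,5,6,7,8,12,19]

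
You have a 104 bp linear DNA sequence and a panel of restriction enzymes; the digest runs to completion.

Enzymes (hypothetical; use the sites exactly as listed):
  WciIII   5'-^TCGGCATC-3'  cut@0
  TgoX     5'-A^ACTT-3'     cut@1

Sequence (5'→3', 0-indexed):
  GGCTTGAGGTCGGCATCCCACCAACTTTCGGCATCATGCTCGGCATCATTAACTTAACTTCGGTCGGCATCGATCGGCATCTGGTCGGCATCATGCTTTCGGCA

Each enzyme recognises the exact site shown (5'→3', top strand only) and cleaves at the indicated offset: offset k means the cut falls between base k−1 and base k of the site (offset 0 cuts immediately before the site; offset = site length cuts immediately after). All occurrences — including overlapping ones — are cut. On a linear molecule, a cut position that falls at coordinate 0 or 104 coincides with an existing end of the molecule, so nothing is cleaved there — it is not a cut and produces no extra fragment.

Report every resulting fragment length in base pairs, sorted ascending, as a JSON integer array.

Scan for sites:
  WciIII (TCGGCATC, off=0): starts [9, 27, 39, 63, 73, 84] → cuts [9, 27, 39, 63, 73, 84]
  TgoX (AACTT, off=1): starts [22, 50, 55] → cuts [23, 51, 56]

Pooled cuts: [9, 23, 27, 39, 51, 56, 63, 73, 84]

Fragments:
  [0,9): 9 bp
  [9,23): 14 bp
  [23,27): 4 bp
  [27,39): 12 bp
  [39,51): 12 bp
  [51,56): 5 bp
  [56,63): 7 bp
  [63,73): 10 bp
  [73,84): 11 bp
  [84,104): 20 bp

[4,5,7,9,10,11,12,12,14,20]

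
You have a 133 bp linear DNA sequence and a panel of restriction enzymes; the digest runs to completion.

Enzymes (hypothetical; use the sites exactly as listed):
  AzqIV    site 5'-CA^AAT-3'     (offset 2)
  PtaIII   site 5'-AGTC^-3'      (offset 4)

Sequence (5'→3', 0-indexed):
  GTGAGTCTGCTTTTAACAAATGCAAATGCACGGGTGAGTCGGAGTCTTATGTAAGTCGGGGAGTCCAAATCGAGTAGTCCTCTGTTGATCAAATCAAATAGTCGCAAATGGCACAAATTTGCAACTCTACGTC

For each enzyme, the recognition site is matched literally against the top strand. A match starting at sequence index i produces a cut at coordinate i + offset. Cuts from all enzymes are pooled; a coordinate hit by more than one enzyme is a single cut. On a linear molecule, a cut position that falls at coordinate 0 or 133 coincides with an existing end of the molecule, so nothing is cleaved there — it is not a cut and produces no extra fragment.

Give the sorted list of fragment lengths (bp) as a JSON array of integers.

[2,3,5,6,6,7,7,8,9,11,11,12,12,16,18]

Site scan:
  AzqIV (CAAAT, off=2): starts [16, 22, 65, 89, 94, 104, 113] → cuts [18, 24, 67, 91, 96, 106, 115]
  PtaIII (AGTC, off=4): starts [3, 36, 42, 53, 61, 75, 99] → cuts [7, 40, 46, 57, 65, 79, 103]

Pooled cuts: [7, 18, 24, 40, 46, 57, 65, 67, 79, 91, 96, 103, 106, 115]

Fragments:
  [0,7): 7 bp
  [7,18): 11 bp
  [18,24): 6 bp
  [24,40): 16 bp
  [40,46): 6 bp
  [46,57): 11 bp
  [57,65): 8 bp
  [65,67): 2 bp
  [67,79): 12 bp
  [79,91): 12 bp
  [91,96): 5 bp
  [96,103): 7 bp
  [103,106): 3 bp
  [106,115): 9 bp
  [115,133): 18 bp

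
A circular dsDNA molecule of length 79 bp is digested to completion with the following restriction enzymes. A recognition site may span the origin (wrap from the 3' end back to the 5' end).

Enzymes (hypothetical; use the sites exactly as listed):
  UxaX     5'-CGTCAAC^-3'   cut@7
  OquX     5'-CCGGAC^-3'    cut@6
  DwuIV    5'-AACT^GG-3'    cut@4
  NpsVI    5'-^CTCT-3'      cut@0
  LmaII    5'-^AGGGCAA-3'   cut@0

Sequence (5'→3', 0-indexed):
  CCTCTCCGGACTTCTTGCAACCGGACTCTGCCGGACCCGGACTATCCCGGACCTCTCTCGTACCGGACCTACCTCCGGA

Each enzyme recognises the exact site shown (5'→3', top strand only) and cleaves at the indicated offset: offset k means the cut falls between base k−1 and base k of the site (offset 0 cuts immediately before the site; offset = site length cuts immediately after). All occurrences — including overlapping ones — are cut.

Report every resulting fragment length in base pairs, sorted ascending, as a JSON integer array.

[1,2,6,10,10,10,12,14,14]

Scan for sites:
  UxaX (CGTCAAC, off=7): no sites
  OquX CCGGAC/6: at [5, 20, 30, 36, 46, 62, 74] ⇒ [1, 11, 26, 36, 42, 52, 68]
  DwuIV (AACTGG, off=4): no sites
  NpsVI CTCT/0: at [1, 25, 52, 54] ⇒ [1, 25, 52, 54]
  LmaII (AGGGCAA, off=0): no sites

Pooled cuts: [1, 11, 25, 26, 36, 42, 52, 54, 68]

Fragment lengths:
  1→11: 10 bp
  11→25: 14 bp
  25→26: 1 bp
  26→36: 10 bp
  36→42: 6 bp
  42→52: 10 bp
  52→54: 2 bp
  54→68: 14 bp
  68→1 (wrap): 79-68+1 = 12 bp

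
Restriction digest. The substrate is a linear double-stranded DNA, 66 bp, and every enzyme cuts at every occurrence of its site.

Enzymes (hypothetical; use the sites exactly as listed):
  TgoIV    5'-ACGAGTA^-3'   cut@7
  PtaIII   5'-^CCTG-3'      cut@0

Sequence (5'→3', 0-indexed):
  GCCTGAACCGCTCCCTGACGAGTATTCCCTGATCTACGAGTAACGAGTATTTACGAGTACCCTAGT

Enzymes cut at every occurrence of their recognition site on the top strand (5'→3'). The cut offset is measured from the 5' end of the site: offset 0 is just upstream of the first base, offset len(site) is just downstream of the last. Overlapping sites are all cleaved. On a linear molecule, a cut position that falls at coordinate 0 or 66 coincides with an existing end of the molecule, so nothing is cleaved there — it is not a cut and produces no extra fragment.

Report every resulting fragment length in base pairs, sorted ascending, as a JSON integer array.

Scan for sites:
  TgoIV (ACGAGTA, off=7): starts [17, 35, 42, 52] → cuts [24, 42, 49, 59]
  PtaIII (CCTG, off=0): starts [1, 13, 27] → cuts [1, 13, 27]

Pooled cuts: [1, 13, 24, 27, 42, 49, 59]

Fragments:
  [0,1): 1 bp
  [1,13): 12 bp
  [13,24): 11 bp
  [24,27): 3 bp
  [27,42): 15 bp
  [42,49): 7 bp
  [49,59): 10 bp
  [59,66): 7 bp

[1,3,7,7,10,11,12,15]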